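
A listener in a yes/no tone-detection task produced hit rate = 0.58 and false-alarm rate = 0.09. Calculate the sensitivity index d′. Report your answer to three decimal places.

Φ⁻¹(0.58) = 0.2019, Φ⁻¹(0.09) = -1.3408
d' = z(H) − z(FA) = 0.2019 − (-1.3408) = 1.5427

d′ = 1.543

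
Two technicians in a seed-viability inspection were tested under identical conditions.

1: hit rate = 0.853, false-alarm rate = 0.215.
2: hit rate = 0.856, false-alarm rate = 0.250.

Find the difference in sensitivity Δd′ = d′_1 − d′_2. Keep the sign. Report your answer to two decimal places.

Δd′ = 0.10

1: z(0.853) = 1.049, z(0.215) = -0.789, d' = 1.838
2: z(0.856) = 1.063, z(0.250) = -0.674, d' = 1.737
Δd' = d'_1 − d'_2 = 1.838 − 1.737 = 0.101
1 has the higher sensitivity.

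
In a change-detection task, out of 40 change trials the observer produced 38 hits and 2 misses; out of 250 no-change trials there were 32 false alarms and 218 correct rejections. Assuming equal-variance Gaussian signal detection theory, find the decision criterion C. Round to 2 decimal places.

C = -0.25

H = 38/40 = 0.9500
FA = 32/250 = 0.1280
z(0.9500) = 1.645, z(0.1280) = -1.136
c = −½·[z(H) + z(FA)] = −0.5 × (1.645 + (-1.136)) = -0.2545
c < 0: the observer has a liberal response bias.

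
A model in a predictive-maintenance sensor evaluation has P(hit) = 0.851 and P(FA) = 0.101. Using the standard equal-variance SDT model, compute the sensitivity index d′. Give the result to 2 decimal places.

d′ = 2.32

Φ⁻¹(H) = Φ⁻¹(0.851) = 1.0407
Φ⁻¹(FA) = Φ⁻¹(0.101) = -1.2759
d' = z(H) − z(FA) = 1.0407 − (-1.2759) = 2.3166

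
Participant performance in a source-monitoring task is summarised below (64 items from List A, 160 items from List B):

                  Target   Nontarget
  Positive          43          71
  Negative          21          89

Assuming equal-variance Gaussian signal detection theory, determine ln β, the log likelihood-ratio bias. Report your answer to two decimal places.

ln β = -0.09

H = 43/64 = 0.6719
FA = 71/160 = 0.4437
z(H) = z(0.6719) = 0.445
z(FA) = z(0.4437) = -0.142
ln β = −½·[z(H)² − z(FA)²] = −0.5 × (0.198 − 0.020) = -0.089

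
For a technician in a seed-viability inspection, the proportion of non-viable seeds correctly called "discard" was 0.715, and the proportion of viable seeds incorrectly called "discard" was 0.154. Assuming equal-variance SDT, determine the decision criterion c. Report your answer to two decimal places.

Φ⁻¹(H) = 0.5681
Φ⁻¹(FA) = -1.0194
c = −½·[z(H) + z(FA)] = −0.5 × (0.5681 + (-1.0194)) = 0.22565
c > 0: the technician has a conservative response bias.

c = 0.23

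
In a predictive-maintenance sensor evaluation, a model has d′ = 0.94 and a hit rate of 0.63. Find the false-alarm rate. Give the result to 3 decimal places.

z(hit rate) = z(0.63) = 0.3319
z(FA) = z(H) − d' = 0.3319 − 0.94 = -0.6081
false-alarm rate = Φ(-0.6081) = 0.2716

false-alarm rate = 0.272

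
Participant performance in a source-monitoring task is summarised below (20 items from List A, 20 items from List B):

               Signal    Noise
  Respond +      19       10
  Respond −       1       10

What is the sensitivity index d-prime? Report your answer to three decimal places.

d-prime = 1.645

H = 19/20 = 0.9500
FA = 10/20 = 0.5000
z(H) = 1.6449
z(FA) = 0.0000
d' = z(H) − z(FA) = 1.6449 − 0.0000 = 1.6449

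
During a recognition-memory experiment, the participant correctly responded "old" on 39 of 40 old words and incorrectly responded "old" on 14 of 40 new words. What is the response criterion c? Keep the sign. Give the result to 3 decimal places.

H = 39/40 = 0.9750
FA = 14/40 = 0.3500
Φ⁻¹(H) = Φ⁻¹(0.9750) = 1.9600
Φ⁻¹(FA) = Φ⁻¹(0.3500) = -0.3853
c = −½·[z(H) + z(FA)] = −0.5 × (1.9600 + (-0.3853)) = -0.78735
c < 0: the participant has a liberal response bias.

c = -0.787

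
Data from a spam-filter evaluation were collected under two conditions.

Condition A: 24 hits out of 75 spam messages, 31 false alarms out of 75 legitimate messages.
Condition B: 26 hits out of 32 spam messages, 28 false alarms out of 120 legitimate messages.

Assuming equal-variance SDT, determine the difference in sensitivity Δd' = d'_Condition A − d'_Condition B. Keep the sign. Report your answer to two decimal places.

Δd' = -1.86

Condition A: z(0.3200) = -0.468, z(0.4133) = -0.219, d' = -0.249
Condition B: z(0.8125) = 0.887, z(0.2333) = -0.728, d' = 1.615
Δd' = d'_Condition A − d'_Condition B = -0.249 − 1.615 = -1.864
Condition B has the higher sensitivity.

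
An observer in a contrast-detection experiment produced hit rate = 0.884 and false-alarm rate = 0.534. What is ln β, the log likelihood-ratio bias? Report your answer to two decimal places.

ln β = -0.71

z(0.884) = 1.195, z(0.534) = 0.085
ln β = −½·[z(H)² − z(FA)²] = −0.5 × (1.428 − 0.007) = -0.7105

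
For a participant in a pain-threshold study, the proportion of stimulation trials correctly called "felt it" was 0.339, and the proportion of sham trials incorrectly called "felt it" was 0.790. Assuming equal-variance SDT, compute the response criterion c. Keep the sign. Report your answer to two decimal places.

Φ⁻¹(H) = Φ⁻¹(0.339) = -0.415
Φ⁻¹(FA) = Φ⁻¹(0.790) = 0.806
c = −½·[z(H) + z(FA)] = −0.5 × (-0.415 + 0.806) = -0.1955
c < 0: the participant has a liberal response bias.

c = -0.20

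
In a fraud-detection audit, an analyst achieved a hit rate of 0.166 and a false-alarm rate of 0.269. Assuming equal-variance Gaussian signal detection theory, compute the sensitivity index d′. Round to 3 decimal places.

z(0.166) = -0.9701, z(0.269) = -0.6158
d' = z(H) − z(FA) = -0.9701 − (-0.6158) = -0.3543

d′ = -0.354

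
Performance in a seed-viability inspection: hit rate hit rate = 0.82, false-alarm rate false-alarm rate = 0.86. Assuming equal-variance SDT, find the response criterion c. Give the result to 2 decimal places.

z(H) = 0.915
z(FA) = 1.080
c = −½·[z(H) + z(FA)] = −0.5 × (0.915 + 1.080) = -0.9975
c < 0: the technician has a liberal response bias.

c = -1.00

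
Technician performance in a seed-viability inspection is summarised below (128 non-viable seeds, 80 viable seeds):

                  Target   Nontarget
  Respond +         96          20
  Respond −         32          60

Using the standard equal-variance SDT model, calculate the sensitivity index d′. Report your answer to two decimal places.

H = 96/128 = 0.7500
FA = 20/80 = 0.2500
z(0.7500) = 0.6745, z(0.2500) = -0.6745
d' = z(H) − z(FA) = 0.6745 − (-0.6745) = 1.3490

d′ = 1.35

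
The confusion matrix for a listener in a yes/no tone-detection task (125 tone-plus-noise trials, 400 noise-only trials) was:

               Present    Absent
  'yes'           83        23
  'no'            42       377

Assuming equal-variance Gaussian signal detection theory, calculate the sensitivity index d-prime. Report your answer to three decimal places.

H = 83/125 = 0.6640
FA = 23/400 = 0.0575
z(0.6640) = 0.4234, z(0.0575) = -1.5761
d' = z(H) − z(FA) = 0.4234 − (-1.5761) = 1.9995

d-prime = 2.000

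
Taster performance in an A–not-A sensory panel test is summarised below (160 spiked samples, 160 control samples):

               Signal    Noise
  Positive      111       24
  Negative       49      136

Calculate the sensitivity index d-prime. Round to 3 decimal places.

d-prime = 1.543

H = 111/160 = 0.6937
FA = 24/160 = 0.1500
z(H) = z(0.6937) = 0.5064
z(FA) = z(0.1500) = -1.0364
d' = z(H) − z(FA) = 0.5064 − (-1.0364) = 1.5428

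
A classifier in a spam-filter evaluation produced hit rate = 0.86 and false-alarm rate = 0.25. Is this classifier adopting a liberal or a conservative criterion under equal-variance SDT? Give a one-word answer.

z(H) = 1.080, z(FA) = -0.674
c = −½·(z(H) + z(FA)) = -0.203
c < 0 → liberal criterion (biased toward responding “yes”).

liberal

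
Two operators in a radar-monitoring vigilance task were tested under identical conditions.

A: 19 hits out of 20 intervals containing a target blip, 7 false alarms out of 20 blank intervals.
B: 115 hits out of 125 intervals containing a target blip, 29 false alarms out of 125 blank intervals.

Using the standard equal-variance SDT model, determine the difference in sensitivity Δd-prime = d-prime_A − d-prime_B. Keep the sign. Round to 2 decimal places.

Δd-prime = -0.11

A: z(0.9500) = 1.645, z(0.3500) = -0.385, d' = 2.030
B: z(0.9200) = 1.405, z(0.2320) = -0.732, d' = 2.137
Δd' = d'_A − d'_B = 2.030 − 2.137 = -0.107
B has the higher sensitivity.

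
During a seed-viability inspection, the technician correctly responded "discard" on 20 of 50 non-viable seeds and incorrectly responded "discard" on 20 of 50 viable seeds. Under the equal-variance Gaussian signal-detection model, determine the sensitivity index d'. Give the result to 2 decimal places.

d' = 0.00

H = 20/50 = 0.4000
FA = 20/50 = 0.4000
Φ⁻¹(0.4000) = -0.253, Φ⁻¹(0.4000) = -0.253
d' = z(H) − z(FA) = -0.253 − (-0.253) = 0.000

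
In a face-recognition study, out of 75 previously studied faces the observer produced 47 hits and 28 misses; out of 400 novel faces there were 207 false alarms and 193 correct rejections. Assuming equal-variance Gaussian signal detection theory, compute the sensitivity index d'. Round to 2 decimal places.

H = 47/75 = 0.6267
FA = 207/400 = 0.5175
Φ⁻¹(0.6267) = 0.323, Φ⁻¹(0.5175) = 0.044
d' = z(H) − z(FA) = 0.323 − 0.044 = 0.279

d' = 0.28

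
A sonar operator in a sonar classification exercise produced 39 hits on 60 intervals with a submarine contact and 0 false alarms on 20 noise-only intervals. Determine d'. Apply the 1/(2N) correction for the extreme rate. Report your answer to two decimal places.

The false-alarm rate is 0/20 = 0, so apply the 1/(2N) correction: FA → 1/(2·20) = 0.02500.
z(H) = z(0.65000) = 0.385
z(FA) = z(0.02500) = -1.960
d' = 0.385 − (-1.960) = 2.345

d' = 2.35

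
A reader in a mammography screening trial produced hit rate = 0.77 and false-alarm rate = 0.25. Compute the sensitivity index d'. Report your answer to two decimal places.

d' = 1.41

z(H) = 0.739
z(FA) = -0.674
d' = z(H) − z(FA) = 0.739 − (-0.674) = 1.413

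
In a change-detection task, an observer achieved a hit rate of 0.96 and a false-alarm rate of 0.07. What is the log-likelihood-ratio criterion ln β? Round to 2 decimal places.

Φ⁻¹(H) = Φ⁻¹(0.96) = 1.751
Φ⁻¹(FA) = Φ⁻¹(0.07) = -1.476
ln β = −½·[z(H)² − z(FA)²] = −0.5 × (3.066 − 2.179) = -0.4435

ln β = -0.44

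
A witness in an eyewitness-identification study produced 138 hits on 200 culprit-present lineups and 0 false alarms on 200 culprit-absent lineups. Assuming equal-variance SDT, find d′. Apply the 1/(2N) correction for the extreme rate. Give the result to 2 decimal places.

The false-alarm rate is 0/200 = 0, so apply the 1/(2N) correction: FA → 1/(2·200) = 0.00250.
z(H) = z(0.69000) = 0.496
z(FA) = z(0.00250) = -2.807
d' = 0.496 − (-2.807) = 3.303

d′ = 3.30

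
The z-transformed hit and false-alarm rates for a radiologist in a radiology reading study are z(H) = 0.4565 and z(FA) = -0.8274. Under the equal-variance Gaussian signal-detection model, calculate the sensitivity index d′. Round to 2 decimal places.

d' = z(H) − z(FA) = 0.4565 − (-0.8274) = 1.2839

d′ = 1.28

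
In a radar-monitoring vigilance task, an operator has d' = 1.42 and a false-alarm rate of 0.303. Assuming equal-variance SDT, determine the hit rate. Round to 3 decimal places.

z(false-alarm rate) = z(0.303) = -0.5158
z(H) = z(FA) + d' = -0.5158 + 1.42 = 0.9042
hit rate = Φ(0.9042) = 0.8171

hit rate = 0.817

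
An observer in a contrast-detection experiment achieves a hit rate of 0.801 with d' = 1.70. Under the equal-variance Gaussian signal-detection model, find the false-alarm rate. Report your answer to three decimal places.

z(hit rate) = z(0.801) = 0.8452
z(FA) = z(H) − d' = 0.8452 − 1.70 = -0.8548
false-alarm rate = Φ(-0.8548) = 0.1963

false-alarm rate = 0.196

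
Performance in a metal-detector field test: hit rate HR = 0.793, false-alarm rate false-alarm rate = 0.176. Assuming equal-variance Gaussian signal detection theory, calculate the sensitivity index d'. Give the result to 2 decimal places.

d' = 1.75

z(H) = 0.817
z(FA) = -0.931
d' = z(H) − z(FA) = 0.817 − (-0.931) = 1.748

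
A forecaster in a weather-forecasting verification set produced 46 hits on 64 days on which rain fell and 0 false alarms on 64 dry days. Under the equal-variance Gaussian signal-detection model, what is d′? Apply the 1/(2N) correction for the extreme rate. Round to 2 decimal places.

d′ = 3.00

The false-alarm rate is 0/64 = 0, so apply the 1/(2N) correction: FA → 1/(2·64) = 0.00781.
z(H) = z(0.71875) = 0.579
z(FA) = z(0.00781) = -2.418
d' = 0.579 − (-2.418) = 2.997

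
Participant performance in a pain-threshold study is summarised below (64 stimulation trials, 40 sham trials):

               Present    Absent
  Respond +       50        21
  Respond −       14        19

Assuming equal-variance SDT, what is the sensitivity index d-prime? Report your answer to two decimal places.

H = 50/64 = 0.7812
FA = 21/40 = 0.5250
z(H) = z(0.7812) = 0.7763
z(FA) = z(0.5250) = 0.0627
d' = z(H) − z(FA) = 0.7763 − 0.0627 = 0.7136

d-prime = 0.71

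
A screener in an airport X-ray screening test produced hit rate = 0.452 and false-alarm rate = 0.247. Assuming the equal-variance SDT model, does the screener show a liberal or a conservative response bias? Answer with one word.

z(H) = -0.121, z(FA) = -0.684
c = −½·(z(H) + z(FA)) = 0.4025
c > 0 → conservative criterion (biased toward responding “no”).

conservative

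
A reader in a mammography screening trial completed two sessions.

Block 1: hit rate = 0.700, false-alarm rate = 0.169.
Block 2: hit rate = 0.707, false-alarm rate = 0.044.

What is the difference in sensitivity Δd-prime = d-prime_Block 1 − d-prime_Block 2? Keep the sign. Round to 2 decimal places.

Δd-prime = -0.77

Block 1: z(0.700) = 0.524, z(0.169) = -0.958, d' = 1.482
Block 2: z(0.707) = 0.545, z(0.044) = -1.706, d' = 2.251
Δd' = d'_Block 1 − d'_Block 2 = 1.482 − 2.251 = -0.769
Block 2 has the higher sensitivity.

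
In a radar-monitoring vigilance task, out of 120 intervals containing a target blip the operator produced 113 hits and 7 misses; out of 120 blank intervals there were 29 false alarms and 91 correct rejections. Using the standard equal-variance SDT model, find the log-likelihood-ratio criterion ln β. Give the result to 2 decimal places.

ln β = -0.99

H = 113/120 = 0.9417
FA = 29/120 = 0.2417
Φ⁻¹(H) = 1.569
Φ⁻¹(FA) = -0.701
ln β = −½·[z(H)² − z(FA)²] = −0.5 × (2.462 − 0.491) = -0.9855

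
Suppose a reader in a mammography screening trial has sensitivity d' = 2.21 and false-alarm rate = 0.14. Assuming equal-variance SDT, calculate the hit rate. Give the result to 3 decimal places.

hit rate = 0.871

z(false-alarm rate) = z(0.14) = -1.0803
z(H) = z(FA) + d' = -1.0803 + 2.21 = 1.1297
hit rate = Φ(1.1297) = 0.8707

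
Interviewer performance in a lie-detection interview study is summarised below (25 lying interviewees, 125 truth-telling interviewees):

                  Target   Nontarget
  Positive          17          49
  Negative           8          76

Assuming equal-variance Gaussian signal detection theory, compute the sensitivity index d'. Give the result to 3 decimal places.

d' = 0.742

H = 17/25 = 0.6800
FA = 49/125 = 0.3920
Φ⁻¹(H) = Φ⁻¹(0.6800) = 0.4677
Φ⁻¹(FA) = Φ⁻¹(0.3920) = -0.2741
d' = z(H) − z(FA) = 0.4677 − (-0.2741) = 0.7418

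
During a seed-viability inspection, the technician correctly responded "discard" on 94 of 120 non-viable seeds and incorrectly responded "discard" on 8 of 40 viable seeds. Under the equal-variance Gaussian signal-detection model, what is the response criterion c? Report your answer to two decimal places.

c = 0.03

H = 94/120 = 0.7833
FA = 8/40 = 0.2000
z(0.7833) = 0.7834, z(0.2000) = -0.8416
c = −½·[z(H) + z(FA)] = −0.5 × (0.7834 + (-0.8416)) = 0.0291
c > 0: the technician has a conservative response bias.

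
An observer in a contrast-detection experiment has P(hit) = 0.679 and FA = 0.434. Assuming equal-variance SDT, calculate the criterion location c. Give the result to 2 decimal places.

c = -0.15

Φ⁻¹(0.679) = 0.465, Φ⁻¹(0.434) = -0.166
c = −½·[z(H) + z(FA)] = −0.5 × (0.465 + (-0.166)) = -0.1495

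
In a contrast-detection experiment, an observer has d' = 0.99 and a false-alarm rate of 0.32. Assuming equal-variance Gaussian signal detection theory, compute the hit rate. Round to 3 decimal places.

z(false-alarm rate) = z(0.32) = -0.4677
z(H) = z(FA) + d' = -0.4677 + 0.99 = 0.5223
hit rate = Φ(0.5223) = 0.6993

hit rate = 0.699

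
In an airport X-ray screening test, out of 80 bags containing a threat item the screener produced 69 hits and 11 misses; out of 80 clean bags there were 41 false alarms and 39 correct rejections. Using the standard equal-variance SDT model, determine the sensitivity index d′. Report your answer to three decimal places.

H = 69/80 = 0.8625
FA = 41/80 = 0.5125
z(0.8625) = 1.0916, z(0.5125) = 0.0313
d' = z(H) − z(FA) = 1.0916 − 0.0313 = 1.0603

d′ = 1.060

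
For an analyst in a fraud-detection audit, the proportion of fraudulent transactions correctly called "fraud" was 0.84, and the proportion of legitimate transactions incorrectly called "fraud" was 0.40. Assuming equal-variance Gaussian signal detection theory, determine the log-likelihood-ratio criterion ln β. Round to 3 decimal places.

z(H) = z(0.84) = 0.9945
z(FA) = z(0.40) = -0.2533
ln β = −½·[z(H)² − z(FA)²] = −0.5 × (0.9890 − 0.0642) = -0.4624

ln β = -0.462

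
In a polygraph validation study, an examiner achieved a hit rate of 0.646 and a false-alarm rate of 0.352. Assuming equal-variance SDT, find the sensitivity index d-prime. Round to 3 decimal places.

d-prime = 0.754

z(0.646) = 0.3745, z(0.352) = -0.3799
d' = z(H) − z(FA) = 0.3745 − (-0.3799) = 0.7544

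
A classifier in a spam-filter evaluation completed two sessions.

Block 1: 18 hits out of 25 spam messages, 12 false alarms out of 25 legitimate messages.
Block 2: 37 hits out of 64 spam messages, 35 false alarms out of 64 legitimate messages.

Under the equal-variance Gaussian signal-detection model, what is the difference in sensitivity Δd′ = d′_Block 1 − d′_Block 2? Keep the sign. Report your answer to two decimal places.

Block 1: z(0.7200) = 0.583, z(0.4800) = -0.050, d' = 0.633
Block 2: z(0.5781) = 0.197, z(0.5469) = 0.118, d' = 0.079
Δd' = d'_Block 1 − d'_Block 2 = 0.633 − 0.079 = 0.554
Block 1 has the higher sensitivity.

Δd′ = 0.55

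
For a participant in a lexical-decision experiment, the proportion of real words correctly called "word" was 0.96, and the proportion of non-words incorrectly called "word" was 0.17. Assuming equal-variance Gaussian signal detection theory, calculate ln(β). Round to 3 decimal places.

ln β = -1.077

z(H) = z(0.96) = 1.7507
z(FA) = z(0.17) = -0.9542
ln β = −½·[z(H)² − z(FA)²] = −0.5 × (3.0650 − 0.9105) = -1.07725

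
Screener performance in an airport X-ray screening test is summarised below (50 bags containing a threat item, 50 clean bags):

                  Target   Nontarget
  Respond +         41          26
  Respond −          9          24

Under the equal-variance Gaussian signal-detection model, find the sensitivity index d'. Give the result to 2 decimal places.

d' = 0.87

H = 41/50 = 0.8200
FA = 26/50 = 0.5200
z(H) = z(0.8200) = 0.915
z(FA) = z(0.5200) = 0.050
d' = z(H) − z(FA) = 0.915 − 0.050 = 0.865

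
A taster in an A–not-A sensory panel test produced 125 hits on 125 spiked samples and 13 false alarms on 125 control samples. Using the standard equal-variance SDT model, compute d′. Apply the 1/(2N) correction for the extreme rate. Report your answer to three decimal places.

The hit rate is 125/125 = 1, so apply the 1/(2N) correction: H → 1 − 1/(2·125) = 0.99600.
z(H) = z(0.99600) = 2.6521
z(FA) = z(0.10400) = -1.2591
d' = 2.6521 − (-1.2591) = 3.9112

d′ = 3.911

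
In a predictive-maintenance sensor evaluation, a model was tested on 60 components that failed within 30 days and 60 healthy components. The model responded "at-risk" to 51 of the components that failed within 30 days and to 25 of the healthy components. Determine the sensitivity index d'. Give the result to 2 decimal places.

d' = 1.25

H = 51/60 = 0.8500
FA = 25/60 = 0.4167
z(H) = 1.036
z(FA) = -0.210
d' = z(H) − z(FA) = 1.036 − (-0.210) = 1.246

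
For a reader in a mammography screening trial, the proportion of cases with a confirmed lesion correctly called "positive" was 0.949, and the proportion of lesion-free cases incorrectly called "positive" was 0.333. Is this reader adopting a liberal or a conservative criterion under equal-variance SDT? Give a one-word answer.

liberal

z(H) = 1.635, z(FA) = -0.432
c = −½·(z(H) + z(FA)) = -0.6015
c < 0 → liberal criterion (biased toward responding “yes”).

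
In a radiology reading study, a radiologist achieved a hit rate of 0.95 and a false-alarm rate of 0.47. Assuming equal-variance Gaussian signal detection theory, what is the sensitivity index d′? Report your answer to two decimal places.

d′ = 1.72

z(0.95) = 1.6449, z(0.47) = -0.0753
d' = z(H) − z(FA) = 1.6449 − (-0.0753) = 1.7202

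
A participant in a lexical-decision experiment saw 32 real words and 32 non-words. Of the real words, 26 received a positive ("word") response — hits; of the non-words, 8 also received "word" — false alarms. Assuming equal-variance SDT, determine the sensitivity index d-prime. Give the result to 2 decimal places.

H = 26/32 = 0.8125
FA = 8/32 = 0.2500
z(0.8125) = 0.887, z(0.2500) = -0.674
d' = z(H) − z(FA) = 0.887 − (-0.674) = 1.561

d-prime = 1.56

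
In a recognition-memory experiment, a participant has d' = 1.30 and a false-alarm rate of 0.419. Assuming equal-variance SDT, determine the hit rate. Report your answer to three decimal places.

hit rate = 0.863

z(false-alarm rate) = z(0.419) = -0.2045
z(H) = z(FA) + d' = -0.2045 + 1.30 = 1.0955
hit rate = Φ(1.0955) = 0.8634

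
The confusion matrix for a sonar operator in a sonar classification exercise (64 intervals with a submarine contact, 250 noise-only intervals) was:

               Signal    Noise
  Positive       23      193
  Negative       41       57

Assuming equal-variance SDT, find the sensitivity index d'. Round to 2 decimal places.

d' = -1.11

H = 23/64 = 0.3594
FA = 193/250 = 0.7720
z(0.3594) = -0.360, z(0.7720) = 0.745
d' = z(H) − z(FA) = -0.360 − 0.745 = -1.105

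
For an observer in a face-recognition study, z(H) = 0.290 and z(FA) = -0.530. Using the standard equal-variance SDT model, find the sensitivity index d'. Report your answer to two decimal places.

d' = 0.82

d' = z(H) − z(FA) = 0.290 − (-0.530) = 0.820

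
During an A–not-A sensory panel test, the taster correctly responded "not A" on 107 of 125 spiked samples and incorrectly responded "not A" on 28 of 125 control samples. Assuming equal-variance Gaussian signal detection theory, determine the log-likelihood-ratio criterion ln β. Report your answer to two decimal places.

H = 107/125 = 0.8560
FA = 28/125 = 0.2240
z(0.8560) = 1.063, z(0.2240) = -0.759
ln β = −½·[z(H)² − z(FA)²] = −0.5 × (1.130 − 0.576) = -0.277

ln β = -0.28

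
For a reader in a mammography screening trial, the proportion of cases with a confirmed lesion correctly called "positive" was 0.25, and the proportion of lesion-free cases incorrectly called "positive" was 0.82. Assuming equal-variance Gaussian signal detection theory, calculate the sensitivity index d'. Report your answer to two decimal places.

d' = -1.59

z(H) = -0.6745
z(FA) = 0.9154
d' = z(H) − z(FA) = -0.6745 − 0.9154 = -1.5899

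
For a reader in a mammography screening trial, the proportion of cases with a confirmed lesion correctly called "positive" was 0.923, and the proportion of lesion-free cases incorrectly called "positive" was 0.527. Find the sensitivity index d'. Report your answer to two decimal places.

d' = 1.36

Φ⁻¹(0.923) = 1.426, Φ⁻¹(0.527) = 0.068
d' = z(H) − z(FA) = 1.426 − 0.068 = 1.358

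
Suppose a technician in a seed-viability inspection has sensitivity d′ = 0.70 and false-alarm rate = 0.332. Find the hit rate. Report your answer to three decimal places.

hit rate = 0.605

z(false-alarm rate) = z(0.332) = -0.4344
z(H) = z(FA) + d' = -0.4344 + 0.70 = 0.2656
hit rate = Φ(0.2656) = 0.6047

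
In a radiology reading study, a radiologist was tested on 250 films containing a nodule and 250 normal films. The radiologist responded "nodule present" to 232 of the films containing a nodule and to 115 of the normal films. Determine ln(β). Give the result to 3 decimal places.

ln β = -1.062

H = 232/250 = 0.9280
FA = 115/250 = 0.4600
z(H) = z(0.9280) = 1.4611
z(FA) = z(0.4600) = -0.1004
ln β = −½·[z(H)² − z(FA)²] = −0.5 × (2.1348 − 0.0101) = -1.06235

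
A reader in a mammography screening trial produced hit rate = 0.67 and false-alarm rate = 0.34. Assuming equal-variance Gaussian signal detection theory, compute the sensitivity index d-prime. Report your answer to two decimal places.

z(0.67) = 0.440, z(0.34) = -0.412
d' = z(H) − z(FA) = 0.440 − (-0.412) = 0.852

d-prime = 0.85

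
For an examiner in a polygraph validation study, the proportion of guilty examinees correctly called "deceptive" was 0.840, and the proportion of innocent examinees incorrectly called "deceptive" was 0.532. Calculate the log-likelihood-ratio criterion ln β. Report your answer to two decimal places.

ln β = -0.49

z(0.840) = 0.994, z(0.532) = 0.080
ln β = −½·[z(H)² − z(FA)²] = −0.5 × (0.988 − 0.006) = -0.491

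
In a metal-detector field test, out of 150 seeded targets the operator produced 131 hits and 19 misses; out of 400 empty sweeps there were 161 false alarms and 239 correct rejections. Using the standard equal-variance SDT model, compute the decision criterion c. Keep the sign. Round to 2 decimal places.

c = -0.45

H = 131/150 = 0.8733
FA = 161/400 = 0.4025
z(H) = 1.1421
z(FA) = -0.2469
c = −½·[z(H) + z(FA)] = −0.5 × (1.1421 + (-0.2469)) = -0.4476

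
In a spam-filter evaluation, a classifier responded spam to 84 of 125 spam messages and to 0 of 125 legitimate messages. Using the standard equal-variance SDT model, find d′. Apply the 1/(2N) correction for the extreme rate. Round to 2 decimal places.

d′ = 3.10

The false-alarm rate is 0/125 = 0, so apply the 1/(2N) correction: FA → 1/(2·125) = 0.00400.
z(H) = z(0.67200) = 0.445
z(FA) = z(0.00400) = -2.652
d' = 0.445 − (-2.652) = 3.097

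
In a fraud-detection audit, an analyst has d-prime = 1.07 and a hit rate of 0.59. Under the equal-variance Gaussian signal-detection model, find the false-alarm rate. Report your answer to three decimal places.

z(hit rate) = z(0.59) = 0.2275
z(FA) = z(H) − d' = 0.2275 − 1.07 = -0.8425
false-alarm rate = Φ(-0.8425) = 0.1998

false-alarm rate = 0.200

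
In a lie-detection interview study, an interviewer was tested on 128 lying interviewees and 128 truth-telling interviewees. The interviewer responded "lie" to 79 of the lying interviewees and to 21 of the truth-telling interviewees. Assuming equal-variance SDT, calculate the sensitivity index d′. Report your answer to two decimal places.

H = 79/128 = 0.6172
FA = 21/128 = 0.1641
Φ⁻¹(H) = 0.298
Φ⁻¹(FA) = -0.978
d' = z(H) − z(FA) = 0.298 − (-0.978) = 1.276

d′ = 1.28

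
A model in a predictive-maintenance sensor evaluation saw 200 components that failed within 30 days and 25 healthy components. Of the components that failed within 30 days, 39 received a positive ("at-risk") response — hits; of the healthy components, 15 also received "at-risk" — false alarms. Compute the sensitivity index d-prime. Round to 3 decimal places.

d-prime = -1.113

H = 39/200 = 0.1950
FA = 15/25 = 0.6000
Φ⁻¹(H) = Φ⁻¹(0.1950) = -0.8596
Φ⁻¹(FA) = Φ⁻¹(0.6000) = 0.2533
d' = z(H) − z(FA) = -0.8596 − 0.2533 = -1.1129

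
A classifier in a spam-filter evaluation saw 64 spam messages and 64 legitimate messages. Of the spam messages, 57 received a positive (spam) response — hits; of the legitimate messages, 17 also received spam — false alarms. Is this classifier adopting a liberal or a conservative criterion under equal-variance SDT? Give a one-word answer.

z(H) = 1.230, z(FA) = -0.626
c = −½·(z(H) + z(FA)) = -0.302
c < 0 → liberal criterion (biased toward responding “yes”).

liberal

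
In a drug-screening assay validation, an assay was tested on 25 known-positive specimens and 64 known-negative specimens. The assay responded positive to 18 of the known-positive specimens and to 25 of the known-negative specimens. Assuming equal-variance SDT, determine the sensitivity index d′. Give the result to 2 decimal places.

H = 18/25 = 0.7200
FA = 25/64 = 0.3906
z(H) = z(0.7200) = 0.5828
z(FA) = z(0.3906) = -0.2778
d' = z(H) − z(FA) = 0.5828 − (-0.2778) = 0.8606

d′ = 0.86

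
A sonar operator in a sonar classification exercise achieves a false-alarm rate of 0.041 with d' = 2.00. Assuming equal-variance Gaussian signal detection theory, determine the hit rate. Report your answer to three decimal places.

hit rate = 0.603

z(false-alarm rate) = z(0.041) = -1.7392
z(H) = z(FA) + d' = -1.7392 + 2.00 = 0.2608
hit rate = Φ(0.2608) = 0.6029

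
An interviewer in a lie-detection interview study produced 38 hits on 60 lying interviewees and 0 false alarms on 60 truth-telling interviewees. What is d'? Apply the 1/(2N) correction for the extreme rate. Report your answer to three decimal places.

The false-alarm rate is 0/60 = 0, so apply the 1/(2N) correction: FA → 1/(2·60) = 0.00833.
z(H) = z(0.63333) = 0.3407
z(FA) = z(0.00833) = -2.3941
d' = 0.3407 − (-2.3941) = 2.7348

d' = 2.735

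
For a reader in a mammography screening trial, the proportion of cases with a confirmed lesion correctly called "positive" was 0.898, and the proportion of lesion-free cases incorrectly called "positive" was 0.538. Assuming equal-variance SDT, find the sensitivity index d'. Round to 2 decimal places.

d' = 1.17

z(H) = 1.2702
z(FA) = 0.0954
d' = z(H) − z(FA) = 1.2702 − 0.0954 = 1.1748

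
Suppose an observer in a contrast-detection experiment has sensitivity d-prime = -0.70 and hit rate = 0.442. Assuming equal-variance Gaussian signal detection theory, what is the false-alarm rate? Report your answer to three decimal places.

false-alarm rate = 0.710

z(hit rate) = z(0.442) = -0.1459
z(FA) = z(H) − d' = -0.1459 − (-0.70) = 0.5541
false-alarm rate = Φ(0.5541) = 0.7102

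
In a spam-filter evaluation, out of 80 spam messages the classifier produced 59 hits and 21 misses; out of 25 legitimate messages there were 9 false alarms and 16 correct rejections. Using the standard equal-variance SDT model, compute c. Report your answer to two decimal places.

H = 59/80 = 0.7375
FA = 9/25 = 0.3600
z(0.7375) = 0.636, z(0.3600) = -0.358
c = −½·[z(H) + z(FA)] = −0.5 × (0.636 + (-0.358)) = -0.139

c = -0.14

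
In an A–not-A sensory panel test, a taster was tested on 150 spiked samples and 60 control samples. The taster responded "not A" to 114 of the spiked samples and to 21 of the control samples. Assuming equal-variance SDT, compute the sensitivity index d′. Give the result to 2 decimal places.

H = 114/150 = 0.7600
FA = 21/60 = 0.3500
z(0.7600) = 0.706, z(0.3500) = -0.385
d' = z(H) − z(FA) = 0.706 − (-0.385) = 1.091

d′ = 1.09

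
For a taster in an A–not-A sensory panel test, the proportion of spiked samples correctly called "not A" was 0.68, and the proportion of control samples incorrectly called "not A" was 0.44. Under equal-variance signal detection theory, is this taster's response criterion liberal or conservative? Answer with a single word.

z(H) = 0.468, z(FA) = -0.151
c = −½·(z(H) + z(FA)) = -0.1585
c < 0 → liberal criterion (biased toward responding “yes”).

liberal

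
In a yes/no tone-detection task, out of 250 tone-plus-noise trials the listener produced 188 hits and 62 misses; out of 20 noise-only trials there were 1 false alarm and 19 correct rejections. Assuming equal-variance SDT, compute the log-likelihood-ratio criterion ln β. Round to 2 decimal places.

H = 188/250 = 0.7520
FA = 1/20 = 0.0500
z(H) = 0.681
z(FA) = -1.645
ln β = −½·[z(H)² − z(FA)²] = −0.5 × (0.464 − 2.706) = 1.121

ln β = 1.12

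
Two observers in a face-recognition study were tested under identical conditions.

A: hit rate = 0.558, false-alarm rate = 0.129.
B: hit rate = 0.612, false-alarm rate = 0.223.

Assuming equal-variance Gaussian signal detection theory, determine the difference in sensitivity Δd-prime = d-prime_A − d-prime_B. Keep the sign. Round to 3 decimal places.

A: z(0.558) = 0.1459, z(0.129) = -1.1311, d' = 1.2770
B: z(0.612) = 0.2845, z(0.223) = -0.7621, d' = 1.0466
Δd' = d'_A − d'_B = 1.2770 − 1.0466 = 0.2304
A has the higher sensitivity.

Δd-prime = 0.230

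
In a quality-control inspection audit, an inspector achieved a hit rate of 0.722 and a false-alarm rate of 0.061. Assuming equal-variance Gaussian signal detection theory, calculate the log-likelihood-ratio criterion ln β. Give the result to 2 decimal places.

z(H) = z(0.722) = 0.589
z(FA) = z(0.061) = -1.546
ln β = −½·[z(H)² − z(FA)²] = −0.5 × (0.347 − 2.390) = 1.0215

ln β = 1.02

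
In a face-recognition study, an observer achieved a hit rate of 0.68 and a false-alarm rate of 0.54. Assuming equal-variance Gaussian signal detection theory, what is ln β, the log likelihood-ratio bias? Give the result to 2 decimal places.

ln β = -0.10

Φ⁻¹(H) = 0.468
Φ⁻¹(FA) = 0.100
ln β = −½·[z(H)² − z(FA)²] = −0.5 × (0.219 − 0.010) = -0.1045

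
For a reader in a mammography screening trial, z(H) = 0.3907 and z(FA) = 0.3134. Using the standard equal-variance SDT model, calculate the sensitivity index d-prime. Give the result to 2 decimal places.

d' = z(H) − z(FA) = 0.3907 − 0.3134 = 0.0773

d-prime = 0.08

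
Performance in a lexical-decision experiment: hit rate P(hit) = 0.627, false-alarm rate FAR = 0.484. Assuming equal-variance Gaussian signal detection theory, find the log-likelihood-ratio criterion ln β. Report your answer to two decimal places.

ln β = -0.05

z(0.627) = 0.324, z(0.484) = -0.040
ln β = −½·[z(H)² − z(FA)²] = −0.5 × (0.105 − 0.002) = -0.0515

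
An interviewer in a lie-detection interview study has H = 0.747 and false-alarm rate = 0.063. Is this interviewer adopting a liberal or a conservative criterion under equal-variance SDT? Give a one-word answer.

z(H) = 0.665, z(FA) = -1.530
c = −½·(z(H) + z(FA)) = 0.4325
c > 0 → conservative criterion (biased toward responding “no”).

conservative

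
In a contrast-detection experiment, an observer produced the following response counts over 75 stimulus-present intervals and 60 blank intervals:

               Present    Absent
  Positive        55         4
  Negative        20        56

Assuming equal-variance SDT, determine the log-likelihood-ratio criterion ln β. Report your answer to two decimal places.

H = 55/75 = 0.7333
FA = 4/60 = 0.0667
z(H) = 0.623
z(FA) = -1.501
ln β = −½·[z(H)² − z(FA)²] = −0.5 × (0.388 − 2.253) = 0.9325

ln β = 0.93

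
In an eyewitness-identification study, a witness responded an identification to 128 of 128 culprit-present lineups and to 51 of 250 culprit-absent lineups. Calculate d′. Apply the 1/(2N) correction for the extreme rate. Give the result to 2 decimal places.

d′ = 3.49

The hit rate is 128/128 = 1, so apply the 1/(2N) correction: H → 1 − 1/(2·128) = 0.99609.
z(H) = z(0.99609) = 2.660
z(FA) = z(0.20400) = -0.827
d' = 2.660 − (-0.827) = 3.487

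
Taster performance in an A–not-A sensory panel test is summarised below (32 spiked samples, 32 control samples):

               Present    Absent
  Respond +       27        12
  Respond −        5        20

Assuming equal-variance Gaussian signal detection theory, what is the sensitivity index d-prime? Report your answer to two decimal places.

d-prime = 1.33

H = 27/32 = 0.8438
FA = 12/32 = 0.3750
z(H) = z(0.8438) = 1.010
z(FA) = z(0.3750) = -0.319
d' = z(H) − z(FA) = 1.010 − (-0.319) = 1.329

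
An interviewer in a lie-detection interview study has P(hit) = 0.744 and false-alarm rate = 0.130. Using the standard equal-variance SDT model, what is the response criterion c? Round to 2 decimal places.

c = 0.24

z(0.744) = 0.6557, z(0.130) = -1.1264
c = −½·[z(H) + z(FA)] = −0.5 × (0.6557 + (-1.1264)) = 0.23535
c > 0: the interviewer has a conservative response bias.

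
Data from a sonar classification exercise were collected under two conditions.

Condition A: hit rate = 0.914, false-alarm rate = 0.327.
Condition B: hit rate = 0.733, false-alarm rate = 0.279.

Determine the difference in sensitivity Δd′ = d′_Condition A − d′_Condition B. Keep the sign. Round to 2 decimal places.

Condition A: z(0.914) = 1.366, z(0.327) = -0.448, d' = 1.814
Condition B: z(0.733) = 0.622, z(0.279) = -0.586, d' = 1.208
Δd' = d'_Condition A − d'_Condition B = 1.814 − 1.208 = 0.606
Condition A has the higher sensitivity.

Δd′ = 0.61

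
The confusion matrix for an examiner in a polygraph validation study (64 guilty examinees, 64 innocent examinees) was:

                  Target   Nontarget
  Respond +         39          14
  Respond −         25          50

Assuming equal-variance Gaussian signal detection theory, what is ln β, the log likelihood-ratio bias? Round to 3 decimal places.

H = 39/64 = 0.6094
FA = 14/64 = 0.2188
Φ⁻¹(0.6094) = 0.2778, Φ⁻¹(0.2188) = -0.7763
ln β = −½·[z(H)² − z(FA)²] = −0.5 × (0.0772 − 0.6026) = 0.2627

ln β = 0.263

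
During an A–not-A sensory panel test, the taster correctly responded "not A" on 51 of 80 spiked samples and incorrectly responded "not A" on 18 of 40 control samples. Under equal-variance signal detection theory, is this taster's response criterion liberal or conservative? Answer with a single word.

liberal

z(H) = 0.352, z(FA) = -0.126
c = −½·(z(H) + z(FA)) = -0.113
c < 0 → liberal criterion (biased toward responding “yes”).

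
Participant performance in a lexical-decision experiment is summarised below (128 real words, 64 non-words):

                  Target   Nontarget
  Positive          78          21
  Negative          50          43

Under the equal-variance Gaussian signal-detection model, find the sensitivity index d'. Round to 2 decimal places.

H = 78/128 = 0.6094
FA = 21/64 = 0.3281
z(0.6094) = 0.278, z(0.3281) = -0.445
d' = z(H) − z(FA) = 0.278 − (-0.445) = 0.723

d' = 0.72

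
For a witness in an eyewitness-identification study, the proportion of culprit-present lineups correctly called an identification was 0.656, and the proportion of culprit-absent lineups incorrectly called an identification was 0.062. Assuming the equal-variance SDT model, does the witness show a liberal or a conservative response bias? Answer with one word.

conservative

z(H) = 0.402, z(FA) = -1.538
c = −½·(z(H) + z(FA)) = 0.568
c > 0 → conservative criterion (biased toward responding “no”).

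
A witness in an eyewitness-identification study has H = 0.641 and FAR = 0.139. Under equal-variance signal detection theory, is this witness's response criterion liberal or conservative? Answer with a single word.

conservative

z(H) = 0.361, z(FA) = -1.085
c = −½·(z(H) + z(FA)) = 0.362
c > 0 → conservative criterion (biased toward responding “no”).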